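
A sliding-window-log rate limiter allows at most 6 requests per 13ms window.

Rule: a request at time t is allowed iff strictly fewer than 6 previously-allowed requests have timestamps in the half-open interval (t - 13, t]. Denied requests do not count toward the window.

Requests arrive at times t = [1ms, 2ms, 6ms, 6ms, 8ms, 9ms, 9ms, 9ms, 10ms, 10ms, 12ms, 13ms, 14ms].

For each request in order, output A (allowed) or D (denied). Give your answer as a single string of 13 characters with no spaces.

Tracking allowed requests in the window:
  req#1 t=1ms: ALLOW
  req#2 t=2ms: ALLOW
  req#3 t=6ms: ALLOW
  req#4 t=6ms: ALLOW
  req#5 t=8ms: ALLOW
  req#6 t=9ms: ALLOW
  req#7 t=9ms: DENY
  req#8 t=9ms: DENY
  req#9 t=10ms: DENY
  req#10 t=10ms: DENY
  req#11 t=12ms: DENY
  req#12 t=13ms: DENY
  req#13 t=14ms: ALLOW

Answer: AAAAAADDDDDDA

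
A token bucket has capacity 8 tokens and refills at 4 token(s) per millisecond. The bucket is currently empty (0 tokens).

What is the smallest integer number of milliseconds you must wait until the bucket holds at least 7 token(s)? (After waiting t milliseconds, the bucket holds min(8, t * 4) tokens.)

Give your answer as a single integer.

Need t * 4 >= 7, so t >= 7/4.
Smallest integer t = ceil(7/4) = 2.

Answer: 2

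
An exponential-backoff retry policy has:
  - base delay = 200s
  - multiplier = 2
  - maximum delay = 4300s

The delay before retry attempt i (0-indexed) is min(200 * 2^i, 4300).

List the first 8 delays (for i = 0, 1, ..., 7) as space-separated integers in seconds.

Computing each delay:
  i=0: min(200*2^0, 4300) = 200
  i=1: min(200*2^1, 4300) = 400
  i=2: min(200*2^2, 4300) = 800
  i=3: min(200*2^3, 4300) = 1600
  i=4: min(200*2^4, 4300) = 3200
  i=5: min(200*2^5, 4300) = 4300
  i=6: min(200*2^6, 4300) = 4300
  i=7: min(200*2^7, 4300) = 4300

Answer: 200 400 800 1600 3200 4300 4300 4300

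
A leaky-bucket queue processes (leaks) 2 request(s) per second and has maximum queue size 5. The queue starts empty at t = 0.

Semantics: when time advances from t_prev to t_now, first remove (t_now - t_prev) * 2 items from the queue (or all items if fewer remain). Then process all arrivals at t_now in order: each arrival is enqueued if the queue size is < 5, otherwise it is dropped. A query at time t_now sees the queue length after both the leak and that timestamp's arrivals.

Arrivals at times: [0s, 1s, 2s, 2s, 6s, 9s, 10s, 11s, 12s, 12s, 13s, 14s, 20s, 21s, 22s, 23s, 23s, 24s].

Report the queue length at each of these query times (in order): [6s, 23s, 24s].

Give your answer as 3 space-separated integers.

Answer: 1 2 1

Derivation:
Queue lengths at query times:
  query t=6s: backlog = 1
  query t=23s: backlog = 2
  query t=24s: backlog = 1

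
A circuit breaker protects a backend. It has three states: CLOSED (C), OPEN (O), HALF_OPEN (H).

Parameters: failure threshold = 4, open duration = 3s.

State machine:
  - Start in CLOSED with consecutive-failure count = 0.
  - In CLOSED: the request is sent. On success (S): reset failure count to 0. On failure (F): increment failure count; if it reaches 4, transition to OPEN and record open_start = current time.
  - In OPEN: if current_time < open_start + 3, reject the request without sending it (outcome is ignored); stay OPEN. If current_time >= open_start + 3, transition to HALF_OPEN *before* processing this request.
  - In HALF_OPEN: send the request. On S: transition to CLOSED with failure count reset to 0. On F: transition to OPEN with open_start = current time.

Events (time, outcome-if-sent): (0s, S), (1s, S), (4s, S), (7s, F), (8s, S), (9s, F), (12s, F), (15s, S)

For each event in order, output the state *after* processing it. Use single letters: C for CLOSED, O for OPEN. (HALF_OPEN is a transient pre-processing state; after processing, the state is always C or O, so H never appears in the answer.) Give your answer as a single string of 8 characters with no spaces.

Answer: CCCCCCCC

Derivation:
State after each event:
  event#1 t=0s outcome=S: state=CLOSED
  event#2 t=1s outcome=S: state=CLOSED
  event#3 t=4s outcome=S: state=CLOSED
  event#4 t=7s outcome=F: state=CLOSED
  event#5 t=8s outcome=S: state=CLOSED
  event#6 t=9s outcome=F: state=CLOSED
  event#7 t=12s outcome=F: state=CLOSED
  event#8 t=15s outcome=S: state=CLOSED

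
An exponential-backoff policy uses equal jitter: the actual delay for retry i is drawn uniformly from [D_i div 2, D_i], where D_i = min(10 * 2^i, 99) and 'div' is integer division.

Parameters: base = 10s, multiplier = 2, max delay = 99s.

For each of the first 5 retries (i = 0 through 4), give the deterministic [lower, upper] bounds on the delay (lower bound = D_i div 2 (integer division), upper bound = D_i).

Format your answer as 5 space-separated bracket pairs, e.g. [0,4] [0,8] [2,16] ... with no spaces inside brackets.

Answer: [5,10] [10,20] [20,40] [40,80] [49,99]

Derivation:
Computing bounds per retry:
  i=0: D_i=min(10*2^0,99)=10, bounds=[5,10]
  i=1: D_i=min(10*2^1,99)=20, bounds=[10,20]
  i=2: D_i=min(10*2^2,99)=40, bounds=[20,40]
  i=3: D_i=min(10*2^3,99)=80, bounds=[40,80]
  i=4: D_i=min(10*2^4,99)=99, bounds=[49,99]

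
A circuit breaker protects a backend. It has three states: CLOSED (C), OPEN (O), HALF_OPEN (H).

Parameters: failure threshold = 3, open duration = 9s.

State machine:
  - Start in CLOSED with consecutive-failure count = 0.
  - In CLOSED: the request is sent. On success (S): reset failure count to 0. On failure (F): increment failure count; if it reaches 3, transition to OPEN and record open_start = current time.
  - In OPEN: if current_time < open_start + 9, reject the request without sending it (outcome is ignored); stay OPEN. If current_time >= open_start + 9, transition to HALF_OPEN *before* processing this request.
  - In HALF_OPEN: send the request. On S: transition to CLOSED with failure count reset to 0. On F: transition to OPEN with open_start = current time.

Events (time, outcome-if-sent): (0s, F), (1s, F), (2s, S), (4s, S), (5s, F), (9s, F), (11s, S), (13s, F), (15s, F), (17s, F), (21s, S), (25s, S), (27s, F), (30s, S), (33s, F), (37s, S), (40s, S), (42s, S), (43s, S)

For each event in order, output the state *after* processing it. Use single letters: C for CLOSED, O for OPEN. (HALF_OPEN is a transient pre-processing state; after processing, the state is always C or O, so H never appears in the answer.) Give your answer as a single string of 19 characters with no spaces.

State after each event:
  event#1 t=0s outcome=F: state=CLOSED
  event#2 t=1s outcome=F: state=CLOSED
  event#3 t=2s outcome=S: state=CLOSED
  event#4 t=4s outcome=S: state=CLOSED
  event#5 t=5s outcome=F: state=CLOSED
  event#6 t=9s outcome=F: state=CLOSED
  event#7 t=11s outcome=S: state=CLOSED
  event#8 t=13s outcome=F: state=CLOSED
  event#9 t=15s outcome=F: state=CLOSED
  event#10 t=17s outcome=F: state=OPEN
  event#11 t=21s outcome=S: state=OPEN
  event#12 t=25s outcome=S: state=OPEN
  event#13 t=27s outcome=F: state=OPEN
  event#14 t=30s outcome=S: state=OPEN
  event#15 t=33s outcome=F: state=OPEN
  event#16 t=37s outcome=S: state=CLOSED
  event#17 t=40s outcome=S: state=CLOSED
  event#18 t=42s outcome=S: state=CLOSED
  event#19 t=43s outcome=S: state=CLOSED

Answer: CCCCCCCCCOOOOOOCCCC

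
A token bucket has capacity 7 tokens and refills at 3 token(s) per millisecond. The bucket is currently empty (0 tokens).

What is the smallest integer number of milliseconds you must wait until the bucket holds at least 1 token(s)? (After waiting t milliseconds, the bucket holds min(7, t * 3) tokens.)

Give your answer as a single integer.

Answer: 1

Derivation:
Need t * 3 >= 1, so t >= 1/3.
Smallest integer t = ceil(1/3) = 1.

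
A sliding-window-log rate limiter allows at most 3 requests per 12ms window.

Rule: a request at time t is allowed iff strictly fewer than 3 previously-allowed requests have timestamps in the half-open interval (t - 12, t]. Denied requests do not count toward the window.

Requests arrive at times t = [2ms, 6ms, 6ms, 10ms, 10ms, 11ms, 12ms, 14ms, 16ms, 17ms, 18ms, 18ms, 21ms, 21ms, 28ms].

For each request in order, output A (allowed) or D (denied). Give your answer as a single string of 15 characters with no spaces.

Tracking allowed requests in the window:
  req#1 t=2ms: ALLOW
  req#2 t=6ms: ALLOW
  req#3 t=6ms: ALLOW
  req#4 t=10ms: DENY
  req#5 t=10ms: DENY
  req#6 t=11ms: DENY
  req#7 t=12ms: DENY
  req#8 t=14ms: ALLOW
  req#9 t=16ms: DENY
  req#10 t=17ms: DENY
  req#11 t=18ms: ALLOW
  req#12 t=18ms: ALLOW
  req#13 t=21ms: DENY
  req#14 t=21ms: DENY
  req#15 t=28ms: ALLOW

Answer: AAADDDDADDAADDA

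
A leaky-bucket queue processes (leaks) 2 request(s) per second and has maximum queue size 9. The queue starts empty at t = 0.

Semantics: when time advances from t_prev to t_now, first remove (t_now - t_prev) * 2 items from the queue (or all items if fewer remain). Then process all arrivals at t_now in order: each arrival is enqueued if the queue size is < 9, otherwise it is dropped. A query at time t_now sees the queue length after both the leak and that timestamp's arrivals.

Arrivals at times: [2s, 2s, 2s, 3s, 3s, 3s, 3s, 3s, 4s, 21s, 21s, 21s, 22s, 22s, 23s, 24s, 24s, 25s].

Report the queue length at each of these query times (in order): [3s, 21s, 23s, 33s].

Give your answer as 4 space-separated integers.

Answer: 6 3 2 0

Derivation:
Queue lengths at query times:
  query t=3s: backlog = 6
  query t=21s: backlog = 3
  query t=23s: backlog = 2
  query t=33s: backlog = 0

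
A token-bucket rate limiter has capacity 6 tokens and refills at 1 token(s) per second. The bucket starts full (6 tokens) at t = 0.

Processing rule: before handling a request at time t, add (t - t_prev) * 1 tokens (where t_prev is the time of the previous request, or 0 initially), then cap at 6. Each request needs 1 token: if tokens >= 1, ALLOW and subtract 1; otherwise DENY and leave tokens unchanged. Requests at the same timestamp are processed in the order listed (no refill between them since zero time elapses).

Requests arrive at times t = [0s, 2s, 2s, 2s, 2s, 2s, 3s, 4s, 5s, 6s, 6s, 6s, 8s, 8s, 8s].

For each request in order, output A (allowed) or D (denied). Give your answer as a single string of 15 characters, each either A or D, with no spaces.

Answer: AAAAAAAAAAADAAD

Derivation:
Simulating step by step:
  req#1 t=0s: ALLOW
  req#2 t=2s: ALLOW
  req#3 t=2s: ALLOW
  req#4 t=2s: ALLOW
  req#5 t=2s: ALLOW
  req#6 t=2s: ALLOW
  req#7 t=3s: ALLOW
  req#8 t=4s: ALLOW
  req#9 t=5s: ALLOW
  req#10 t=6s: ALLOW
  req#11 t=6s: ALLOW
  req#12 t=6s: DENY
  req#13 t=8s: ALLOW
  req#14 t=8s: ALLOW
  req#15 t=8s: DENY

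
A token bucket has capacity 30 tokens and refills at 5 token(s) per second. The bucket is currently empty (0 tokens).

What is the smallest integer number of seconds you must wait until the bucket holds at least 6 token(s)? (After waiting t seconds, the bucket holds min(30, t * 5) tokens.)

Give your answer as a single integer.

Answer: 2

Derivation:
Need t * 5 >= 6, so t >= 6/5.
Smallest integer t = ceil(6/5) = 2.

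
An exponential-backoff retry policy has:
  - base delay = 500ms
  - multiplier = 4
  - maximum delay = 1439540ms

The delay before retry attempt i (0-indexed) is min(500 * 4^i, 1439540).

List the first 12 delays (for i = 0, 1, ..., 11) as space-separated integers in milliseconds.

Computing each delay:
  i=0: min(500*4^0, 1439540) = 500
  i=1: min(500*4^1, 1439540) = 2000
  i=2: min(500*4^2, 1439540) = 8000
  i=3: min(500*4^3, 1439540) = 32000
  i=4: min(500*4^4, 1439540) = 128000
  i=5: min(500*4^5, 1439540) = 512000
  i=6: min(500*4^6, 1439540) = 1439540
  i=7: min(500*4^7, 1439540) = 1439540
  i=8: min(500*4^8, 1439540) = 1439540
  i=9: min(500*4^9, 1439540) = 1439540
  i=10: min(500*4^10, 1439540) = 1439540
  i=11: min(500*4^11, 1439540) = 1439540

Answer: 500 2000 8000 32000 128000 512000 1439540 1439540 1439540 1439540 1439540 1439540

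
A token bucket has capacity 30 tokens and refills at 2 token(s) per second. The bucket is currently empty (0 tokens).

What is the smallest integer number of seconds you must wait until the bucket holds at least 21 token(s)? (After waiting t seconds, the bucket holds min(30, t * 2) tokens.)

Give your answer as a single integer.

Need t * 2 >= 21, so t >= 21/2.
Smallest integer t = ceil(21/2) = 11.

Answer: 11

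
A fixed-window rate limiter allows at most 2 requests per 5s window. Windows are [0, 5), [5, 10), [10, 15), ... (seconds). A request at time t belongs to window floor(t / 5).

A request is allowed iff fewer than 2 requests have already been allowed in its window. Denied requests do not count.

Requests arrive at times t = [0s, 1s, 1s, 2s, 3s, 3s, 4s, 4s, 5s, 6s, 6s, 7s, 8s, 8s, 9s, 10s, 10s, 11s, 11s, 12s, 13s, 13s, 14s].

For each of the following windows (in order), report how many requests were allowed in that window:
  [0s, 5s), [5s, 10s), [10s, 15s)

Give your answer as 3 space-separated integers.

Processing requests:
  req#1 t=0s (window 0): ALLOW
  req#2 t=1s (window 0): ALLOW
  req#3 t=1s (window 0): DENY
  req#4 t=2s (window 0): DENY
  req#5 t=3s (window 0): DENY
  req#6 t=3s (window 0): DENY
  req#7 t=4s (window 0): DENY
  req#8 t=4s (window 0): DENY
  req#9 t=5s (window 1): ALLOW
  req#10 t=6s (window 1): ALLOW
  req#11 t=6s (window 1): DENY
  req#12 t=7s (window 1): DENY
  req#13 t=8s (window 1): DENY
  req#14 t=8s (window 1): DENY
  req#15 t=9s (window 1): DENY
  req#16 t=10s (window 2): ALLOW
  req#17 t=10s (window 2): ALLOW
  req#18 t=11s (window 2): DENY
  req#19 t=11s (window 2): DENY
  req#20 t=12s (window 2): DENY
  req#21 t=13s (window 2): DENY
  req#22 t=13s (window 2): DENY
  req#23 t=14s (window 2): DENY

Allowed counts by window: 2 2 2

Answer: 2 2 2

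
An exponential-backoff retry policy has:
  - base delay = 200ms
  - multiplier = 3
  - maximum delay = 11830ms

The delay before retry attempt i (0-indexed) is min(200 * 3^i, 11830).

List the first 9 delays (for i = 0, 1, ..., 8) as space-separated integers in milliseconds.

Computing each delay:
  i=0: min(200*3^0, 11830) = 200
  i=1: min(200*3^1, 11830) = 600
  i=2: min(200*3^2, 11830) = 1800
  i=3: min(200*3^3, 11830) = 5400
  i=4: min(200*3^4, 11830) = 11830
  i=5: min(200*3^5, 11830) = 11830
  i=6: min(200*3^6, 11830) = 11830
  i=7: min(200*3^7, 11830) = 11830
  i=8: min(200*3^8, 11830) = 11830

Answer: 200 600 1800 5400 11830 11830 11830 11830 11830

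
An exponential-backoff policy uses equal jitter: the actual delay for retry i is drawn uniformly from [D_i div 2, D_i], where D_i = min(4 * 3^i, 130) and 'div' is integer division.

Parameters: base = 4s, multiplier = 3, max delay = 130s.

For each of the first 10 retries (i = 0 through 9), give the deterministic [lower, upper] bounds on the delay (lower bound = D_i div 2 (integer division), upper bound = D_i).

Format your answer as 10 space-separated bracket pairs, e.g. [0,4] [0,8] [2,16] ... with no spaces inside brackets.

Computing bounds per retry:
  i=0: D_i=min(4*3^0,130)=4, bounds=[2,4]
  i=1: D_i=min(4*3^1,130)=12, bounds=[6,12]
  i=2: D_i=min(4*3^2,130)=36, bounds=[18,36]
  i=3: D_i=min(4*3^3,130)=108, bounds=[54,108]
  i=4: D_i=min(4*3^4,130)=130, bounds=[65,130]
  i=5: D_i=min(4*3^5,130)=130, bounds=[65,130]
  i=6: D_i=min(4*3^6,130)=130, bounds=[65,130]
  i=7: D_i=min(4*3^7,130)=130, bounds=[65,130]
  i=8: D_i=min(4*3^8,130)=130, bounds=[65,130]
  i=9: D_i=min(4*3^9,130)=130, bounds=[65,130]

Answer: [2,4] [6,12] [18,36] [54,108] [65,130] [65,130] [65,130] [65,130] [65,130] [65,130]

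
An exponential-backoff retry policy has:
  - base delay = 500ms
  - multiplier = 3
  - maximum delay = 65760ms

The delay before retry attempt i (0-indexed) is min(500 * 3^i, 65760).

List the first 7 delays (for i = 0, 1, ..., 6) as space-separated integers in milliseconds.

Computing each delay:
  i=0: min(500*3^0, 65760) = 500
  i=1: min(500*3^1, 65760) = 1500
  i=2: min(500*3^2, 65760) = 4500
  i=3: min(500*3^3, 65760) = 13500
  i=4: min(500*3^4, 65760) = 40500
  i=5: min(500*3^5, 65760) = 65760
  i=6: min(500*3^6, 65760) = 65760

Answer: 500 1500 4500 13500 40500 65760 65760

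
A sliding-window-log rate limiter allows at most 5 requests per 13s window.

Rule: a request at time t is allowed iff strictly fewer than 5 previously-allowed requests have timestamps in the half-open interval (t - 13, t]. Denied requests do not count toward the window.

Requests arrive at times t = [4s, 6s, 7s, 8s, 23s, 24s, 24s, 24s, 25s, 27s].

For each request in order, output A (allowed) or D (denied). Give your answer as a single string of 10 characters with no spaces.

Tracking allowed requests in the window:
  req#1 t=4s: ALLOW
  req#2 t=6s: ALLOW
  req#3 t=7s: ALLOW
  req#4 t=8s: ALLOW
  req#5 t=23s: ALLOW
  req#6 t=24s: ALLOW
  req#7 t=24s: ALLOW
  req#8 t=24s: ALLOW
  req#9 t=25s: ALLOW
  req#10 t=27s: DENY

Answer: AAAAAAAAAD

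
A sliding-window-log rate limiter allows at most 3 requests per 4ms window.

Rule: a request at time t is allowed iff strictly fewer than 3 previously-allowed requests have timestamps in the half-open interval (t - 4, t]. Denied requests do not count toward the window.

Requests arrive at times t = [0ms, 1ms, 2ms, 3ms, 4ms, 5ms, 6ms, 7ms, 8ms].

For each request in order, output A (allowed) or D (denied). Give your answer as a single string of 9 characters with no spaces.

Answer: AAADAAADA

Derivation:
Tracking allowed requests in the window:
  req#1 t=0ms: ALLOW
  req#2 t=1ms: ALLOW
  req#3 t=2ms: ALLOW
  req#4 t=3ms: DENY
  req#5 t=4ms: ALLOW
  req#6 t=5ms: ALLOW
  req#7 t=6ms: ALLOW
  req#8 t=7ms: DENY
  req#9 t=8ms: ALLOW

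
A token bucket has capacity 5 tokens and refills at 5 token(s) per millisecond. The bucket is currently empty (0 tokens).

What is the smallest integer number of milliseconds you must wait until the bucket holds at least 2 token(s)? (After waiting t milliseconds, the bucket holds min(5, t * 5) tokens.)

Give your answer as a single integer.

Need t * 5 >= 2, so t >= 2/5.
Smallest integer t = ceil(2/5) = 1.

Answer: 1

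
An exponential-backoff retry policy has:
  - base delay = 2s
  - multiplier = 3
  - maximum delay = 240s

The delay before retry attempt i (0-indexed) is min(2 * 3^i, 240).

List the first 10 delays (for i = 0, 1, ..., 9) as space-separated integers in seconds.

Answer: 2 6 18 54 162 240 240 240 240 240

Derivation:
Computing each delay:
  i=0: min(2*3^0, 240) = 2
  i=1: min(2*3^1, 240) = 6
  i=2: min(2*3^2, 240) = 18
  i=3: min(2*3^3, 240) = 54
  i=4: min(2*3^4, 240) = 162
  i=5: min(2*3^5, 240) = 240
  i=6: min(2*3^6, 240) = 240
  i=7: min(2*3^7, 240) = 240
  i=8: min(2*3^8, 240) = 240
  i=9: min(2*3^9, 240) = 240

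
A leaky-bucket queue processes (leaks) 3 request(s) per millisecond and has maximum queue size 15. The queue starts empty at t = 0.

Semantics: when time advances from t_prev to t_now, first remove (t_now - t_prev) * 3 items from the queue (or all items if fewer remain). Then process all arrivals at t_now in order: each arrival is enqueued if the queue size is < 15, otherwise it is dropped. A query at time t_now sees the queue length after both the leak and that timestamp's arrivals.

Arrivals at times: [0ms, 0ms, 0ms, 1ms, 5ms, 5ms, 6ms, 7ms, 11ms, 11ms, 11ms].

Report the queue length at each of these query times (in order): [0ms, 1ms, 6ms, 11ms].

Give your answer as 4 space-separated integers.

Answer: 3 1 1 3

Derivation:
Queue lengths at query times:
  query t=0ms: backlog = 3
  query t=1ms: backlog = 1
  query t=6ms: backlog = 1
  query t=11ms: backlog = 3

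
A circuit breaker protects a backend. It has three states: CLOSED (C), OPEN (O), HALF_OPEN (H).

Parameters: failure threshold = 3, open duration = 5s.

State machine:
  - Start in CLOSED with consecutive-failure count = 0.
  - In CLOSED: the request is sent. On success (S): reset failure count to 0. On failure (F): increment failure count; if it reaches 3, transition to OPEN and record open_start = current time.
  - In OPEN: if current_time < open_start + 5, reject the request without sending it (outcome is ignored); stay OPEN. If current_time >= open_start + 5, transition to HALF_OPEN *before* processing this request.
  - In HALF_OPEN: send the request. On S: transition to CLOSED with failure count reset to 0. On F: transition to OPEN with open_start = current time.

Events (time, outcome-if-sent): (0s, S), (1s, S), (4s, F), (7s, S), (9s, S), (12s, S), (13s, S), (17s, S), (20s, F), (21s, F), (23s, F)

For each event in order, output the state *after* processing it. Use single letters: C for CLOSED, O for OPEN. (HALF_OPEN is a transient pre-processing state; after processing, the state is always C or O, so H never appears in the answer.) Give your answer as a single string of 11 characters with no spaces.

State after each event:
  event#1 t=0s outcome=S: state=CLOSED
  event#2 t=1s outcome=S: state=CLOSED
  event#3 t=4s outcome=F: state=CLOSED
  event#4 t=7s outcome=S: state=CLOSED
  event#5 t=9s outcome=S: state=CLOSED
  event#6 t=12s outcome=S: state=CLOSED
  event#7 t=13s outcome=S: state=CLOSED
  event#8 t=17s outcome=S: state=CLOSED
  event#9 t=20s outcome=F: state=CLOSED
  event#10 t=21s outcome=F: state=CLOSED
  event#11 t=23s outcome=F: state=OPEN

Answer: CCCCCCCCCCO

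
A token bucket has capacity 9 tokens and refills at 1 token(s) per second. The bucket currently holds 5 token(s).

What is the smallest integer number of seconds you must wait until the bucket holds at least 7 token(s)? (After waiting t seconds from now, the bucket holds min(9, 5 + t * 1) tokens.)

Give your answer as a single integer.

Need 5 + t * 1 >= 7, so t >= 2/1.
Smallest integer t = ceil(2/1) = 2.

Answer: 2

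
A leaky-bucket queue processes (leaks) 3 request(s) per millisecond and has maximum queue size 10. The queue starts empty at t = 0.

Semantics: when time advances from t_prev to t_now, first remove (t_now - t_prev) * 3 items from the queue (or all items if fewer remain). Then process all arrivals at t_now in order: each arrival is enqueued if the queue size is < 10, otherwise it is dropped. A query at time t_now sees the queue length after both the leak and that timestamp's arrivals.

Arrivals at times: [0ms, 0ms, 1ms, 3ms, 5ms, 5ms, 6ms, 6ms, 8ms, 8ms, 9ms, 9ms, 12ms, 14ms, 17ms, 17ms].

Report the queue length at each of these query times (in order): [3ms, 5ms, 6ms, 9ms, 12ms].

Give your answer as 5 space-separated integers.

Queue lengths at query times:
  query t=3ms: backlog = 1
  query t=5ms: backlog = 2
  query t=6ms: backlog = 2
  query t=9ms: backlog = 2
  query t=12ms: backlog = 1

Answer: 1 2 2 2 1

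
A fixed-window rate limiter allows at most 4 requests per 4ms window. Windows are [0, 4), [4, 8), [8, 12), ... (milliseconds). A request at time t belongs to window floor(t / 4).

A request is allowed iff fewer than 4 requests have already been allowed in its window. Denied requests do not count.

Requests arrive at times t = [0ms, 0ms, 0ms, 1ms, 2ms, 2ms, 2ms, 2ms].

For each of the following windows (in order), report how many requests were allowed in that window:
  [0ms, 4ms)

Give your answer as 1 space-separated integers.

Processing requests:
  req#1 t=0ms (window 0): ALLOW
  req#2 t=0ms (window 0): ALLOW
  req#3 t=0ms (window 0): ALLOW
  req#4 t=1ms (window 0): ALLOW
  req#5 t=2ms (window 0): DENY
  req#6 t=2ms (window 0): DENY
  req#7 t=2ms (window 0): DENY
  req#8 t=2ms (window 0): DENY

Allowed counts by window: 4

Answer: 4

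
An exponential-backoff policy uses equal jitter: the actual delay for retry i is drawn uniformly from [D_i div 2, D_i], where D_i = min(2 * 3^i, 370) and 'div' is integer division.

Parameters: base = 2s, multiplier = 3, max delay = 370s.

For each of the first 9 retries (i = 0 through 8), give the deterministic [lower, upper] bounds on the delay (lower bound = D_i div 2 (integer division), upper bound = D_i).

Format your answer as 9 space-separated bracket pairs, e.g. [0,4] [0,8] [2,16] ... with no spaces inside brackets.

Computing bounds per retry:
  i=0: D_i=min(2*3^0,370)=2, bounds=[1,2]
  i=1: D_i=min(2*3^1,370)=6, bounds=[3,6]
  i=2: D_i=min(2*3^2,370)=18, bounds=[9,18]
  i=3: D_i=min(2*3^3,370)=54, bounds=[27,54]
  i=4: D_i=min(2*3^4,370)=162, bounds=[81,162]
  i=5: D_i=min(2*3^5,370)=370, bounds=[185,370]
  i=6: D_i=min(2*3^6,370)=370, bounds=[185,370]
  i=7: D_i=min(2*3^7,370)=370, bounds=[185,370]
  i=8: D_i=min(2*3^8,370)=370, bounds=[185,370]

Answer: [1,2] [3,6] [9,18] [27,54] [81,162] [185,370] [185,370] [185,370] [185,370]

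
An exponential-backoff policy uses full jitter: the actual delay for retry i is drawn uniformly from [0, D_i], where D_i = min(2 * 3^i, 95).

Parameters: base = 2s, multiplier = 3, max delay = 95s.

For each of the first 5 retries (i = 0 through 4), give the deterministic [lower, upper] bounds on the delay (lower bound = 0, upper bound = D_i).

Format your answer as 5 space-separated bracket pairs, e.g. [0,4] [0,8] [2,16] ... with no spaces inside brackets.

Computing bounds per retry:
  i=0: D_i=min(2*3^0,95)=2, bounds=[0,2]
  i=1: D_i=min(2*3^1,95)=6, bounds=[0,6]
  i=2: D_i=min(2*3^2,95)=18, bounds=[0,18]
  i=3: D_i=min(2*3^3,95)=54, bounds=[0,54]
  i=4: D_i=min(2*3^4,95)=95, bounds=[0,95]

Answer: [0,2] [0,6] [0,18] [0,54] [0,95]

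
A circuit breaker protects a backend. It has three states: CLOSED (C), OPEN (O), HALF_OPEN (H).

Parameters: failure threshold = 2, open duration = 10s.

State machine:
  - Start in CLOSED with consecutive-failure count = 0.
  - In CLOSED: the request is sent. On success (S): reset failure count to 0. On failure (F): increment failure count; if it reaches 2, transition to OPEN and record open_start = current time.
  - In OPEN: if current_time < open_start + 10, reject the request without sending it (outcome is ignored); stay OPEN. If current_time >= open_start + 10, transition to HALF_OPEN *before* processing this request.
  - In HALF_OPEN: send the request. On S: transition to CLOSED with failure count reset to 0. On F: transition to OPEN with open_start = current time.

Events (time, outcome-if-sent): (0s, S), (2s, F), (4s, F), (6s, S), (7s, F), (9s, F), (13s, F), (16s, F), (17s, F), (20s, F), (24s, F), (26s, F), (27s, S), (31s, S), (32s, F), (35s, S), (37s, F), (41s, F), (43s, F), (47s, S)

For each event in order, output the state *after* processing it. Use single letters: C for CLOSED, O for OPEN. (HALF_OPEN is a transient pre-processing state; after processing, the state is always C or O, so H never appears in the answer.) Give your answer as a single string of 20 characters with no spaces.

State after each event:
  event#1 t=0s outcome=S: state=CLOSED
  event#2 t=2s outcome=F: state=CLOSED
  event#3 t=4s outcome=F: state=OPEN
  event#4 t=6s outcome=S: state=OPEN
  event#5 t=7s outcome=F: state=OPEN
  event#6 t=9s outcome=F: state=OPEN
  event#7 t=13s outcome=F: state=OPEN
  event#8 t=16s outcome=F: state=OPEN
  event#9 t=17s outcome=F: state=OPEN
  event#10 t=20s outcome=F: state=OPEN
  event#11 t=24s outcome=F: state=OPEN
  event#12 t=26s outcome=F: state=OPEN
  event#13 t=27s outcome=S: state=OPEN
  event#14 t=31s outcome=S: state=OPEN
  event#15 t=32s outcome=F: state=OPEN
  event#16 t=35s outcome=S: state=OPEN
  event#17 t=37s outcome=F: state=OPEN
  event#18 t=41s outcome=F: state=OPEN
  event#19 t=43s outcome=F: state=OPEN
  event#20 t=47s outcome=S: state=CLOSED

Answer: CCOOOOOOOOOOOOOOOOOC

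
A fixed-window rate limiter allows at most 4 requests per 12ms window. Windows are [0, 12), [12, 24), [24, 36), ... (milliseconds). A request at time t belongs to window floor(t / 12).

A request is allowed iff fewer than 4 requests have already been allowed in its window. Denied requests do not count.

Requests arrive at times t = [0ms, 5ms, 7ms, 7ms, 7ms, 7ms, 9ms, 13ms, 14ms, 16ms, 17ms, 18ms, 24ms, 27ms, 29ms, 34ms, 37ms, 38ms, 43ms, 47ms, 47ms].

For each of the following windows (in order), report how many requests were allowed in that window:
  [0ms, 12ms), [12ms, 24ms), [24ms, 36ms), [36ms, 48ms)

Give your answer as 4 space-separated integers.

Processing requests:
  req#1 t=0ms (window 0): ALLOW
  req#2 t=5ms (window 0): ALLOW
  req#3 t=7ms (window 0): ALLOW
  req#4 t=7ms (window 0): ALLOW
  req#5 t=7ms (window 0): DENY
  req#6 t=7ms (window 0): DENY
  req#7 t=9ms (window 0): DENY
  req#8 t=13ms (window 1): ALLOW
  req#9 t=14ms (window 1): ALLOW
  req#10 t=16ms (window 1): ALLOW
  req#11 t=17ms (window 1): ALLOW
  req#12 t=18ms (window 1): DENY
  req#13 t=24ms (window 2): ALLOW
  req#14 t=27ms (window 2): ALLOW
  req#15 t=29ms (window 2): ALLOW
  req#16 t=34ms (window 2): ALLOW
  req#17 t=37ms (window 3): ALLOW
  req#18 t=38ms (window 3): ALLOW
  req#19 t=43ms (window 3): ALLOW
  req#20 t=47ms (window 3): ALLOW
  req#21 t=47ms (window 3): DENY

Allowed counts by window: 4 4 4 4

Answer: 4 4 4 4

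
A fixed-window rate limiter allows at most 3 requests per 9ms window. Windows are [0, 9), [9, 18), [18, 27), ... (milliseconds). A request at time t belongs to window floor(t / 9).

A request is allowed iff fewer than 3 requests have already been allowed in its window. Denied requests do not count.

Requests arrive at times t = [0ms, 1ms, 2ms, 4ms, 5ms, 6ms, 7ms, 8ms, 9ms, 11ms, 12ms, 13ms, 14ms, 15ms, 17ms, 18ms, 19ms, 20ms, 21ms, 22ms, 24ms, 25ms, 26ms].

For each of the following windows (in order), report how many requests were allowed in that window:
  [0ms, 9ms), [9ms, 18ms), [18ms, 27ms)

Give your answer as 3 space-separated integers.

Processing requests:
  req#1 t=0ms (window 0): ALLOW
  req#2 t=1ms (window 0): ALLOW
  req#3 t=2ms (window 0): ALLOW
  req#4 t=4ms (window 0): DENY
  req#5 t=5ms (window 0): DENY
  req#6 t=6ms (window 0): DENY
  req#7 t=7ms (window 0): DENY
  req#8 t=8ms (window 0): DENY
  req#9 t=9ms (window 1): ALLOW
  req#10 t=11ms (window 1): ALLOW
  req#11 t=12ms (window 1): ALLOW
  req#12 t=13ms (window 1): DENY
  req#13 t=14ms (window 1): DENY
  req#14 t=15ms (window 1): DENY
  req#15 t=17ms (window 1): DENY
  req#16 t=18ms (window 2): ALLOW
  req#17 t=19ms (window 2): ALLOW
  req#18 t=20ms (window 2): ALLOW
  req#19 t=21ms (window 2): DENY
  req#20 t=22ms (window 2): DENY
  req#21 t=24ms (window 2): DENY
  req#22 t=25ms (window 2): DENY
  req#23 t=26ms (window 2): DENY

Allowed counts by window: 3 3 3

Answer: 3 3 3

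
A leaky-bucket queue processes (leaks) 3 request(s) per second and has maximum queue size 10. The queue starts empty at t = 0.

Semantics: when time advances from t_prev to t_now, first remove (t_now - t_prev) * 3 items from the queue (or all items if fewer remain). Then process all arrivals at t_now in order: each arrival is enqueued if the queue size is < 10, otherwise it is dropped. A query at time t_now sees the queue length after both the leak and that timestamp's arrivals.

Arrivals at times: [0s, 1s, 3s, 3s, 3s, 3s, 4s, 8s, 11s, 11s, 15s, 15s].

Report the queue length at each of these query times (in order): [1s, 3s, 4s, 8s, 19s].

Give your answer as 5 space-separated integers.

Answer: 1 4 2 1 0

Derivation:
Queue lengths at query times:
  query t=1s: backlog = 1
  query t=3s: backlog = 4
  query t=4s: backlog = 2
  query t=8s: backlog = 1
  query t=19s: backlog = 0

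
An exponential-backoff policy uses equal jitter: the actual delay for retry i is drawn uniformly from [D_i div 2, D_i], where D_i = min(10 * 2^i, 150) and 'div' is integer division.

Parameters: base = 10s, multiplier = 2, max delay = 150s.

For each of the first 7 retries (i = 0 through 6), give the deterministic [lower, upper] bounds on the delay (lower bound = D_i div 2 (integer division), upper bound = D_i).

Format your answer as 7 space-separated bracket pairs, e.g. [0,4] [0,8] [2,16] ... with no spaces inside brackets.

Answer: [5,10] [10,20] [20,40] [40,80] [75,150] [75,150] [75,150]

Derivation:
Computing bounds per retry:
  i=0: D_i=min(10*2^0,150)=10, bounds=[5,10]
  i=1: D_i=min(10*2^1,150)=20, bounds=[10,20]
  i=2: D_i=min(10*2^2,150)=40, bounds=[20,40]
  i=3: D_i=min(10*2^3,150)=80, bounds=[40,80]
  i=4: D_i=min(10*2^4,150)=150, bounds=[75,150]
  i=5: D_i=min(10*2^5,150)=150, bounds=[75,150]
  i=6: D_i=min(10*2^6,150)=150, bounds=[75,150]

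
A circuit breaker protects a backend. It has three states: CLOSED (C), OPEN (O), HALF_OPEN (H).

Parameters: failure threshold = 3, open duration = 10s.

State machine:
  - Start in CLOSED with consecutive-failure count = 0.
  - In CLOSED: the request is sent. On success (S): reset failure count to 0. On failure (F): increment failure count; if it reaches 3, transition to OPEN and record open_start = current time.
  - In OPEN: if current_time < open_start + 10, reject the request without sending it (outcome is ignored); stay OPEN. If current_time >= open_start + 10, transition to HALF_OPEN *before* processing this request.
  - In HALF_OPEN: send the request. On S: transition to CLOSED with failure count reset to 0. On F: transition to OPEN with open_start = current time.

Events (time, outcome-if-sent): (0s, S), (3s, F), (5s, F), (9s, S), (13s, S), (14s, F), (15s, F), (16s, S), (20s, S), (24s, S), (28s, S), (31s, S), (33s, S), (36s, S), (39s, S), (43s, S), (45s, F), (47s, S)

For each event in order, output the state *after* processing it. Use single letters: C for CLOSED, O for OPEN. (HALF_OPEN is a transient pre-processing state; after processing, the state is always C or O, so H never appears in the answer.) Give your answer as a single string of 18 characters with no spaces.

Answer: CCCCCCCCCCCCCCCCCC

Derivation:
State after each event:
  event#1 t=0s outcome=S: state=CLOSED
  event#2 t=3s outcome=F: state=CLOSED
  event#3 t=5s outcome=F: state=CLOSED
  event#4 t=9s outcome=S: state=CLOSED
  event#5 t=13s outcome=S: state=CLOSED
  event#6 t=14s outcome=F: state=CLOSED
  event#7 t=15s outcome=F: state=CLOSED
  event#8 t=16s outcome=S: state=CLOSED
  event#9 t=20s outcome=S: state=CLOSED
  event#10 t=24s outcome=S: state=CLOSED
  event#11 t=28s outcome=S: state=CLOSED
  event#12 t=31s outcome=S: state=CLOSED
  event#13 t=33s outcome=S: state=CLOSED
  event#14 t=36s outcome=S: state=CLOSED
  event#15 t=39s outcome=S: state=CLOSED
  event#16 t=43s outcome=S: state=CLOSED
  event#17 t=45s outcome=F: state=CLOSED
  event#18 t=47s outcome=S: state=CLOSED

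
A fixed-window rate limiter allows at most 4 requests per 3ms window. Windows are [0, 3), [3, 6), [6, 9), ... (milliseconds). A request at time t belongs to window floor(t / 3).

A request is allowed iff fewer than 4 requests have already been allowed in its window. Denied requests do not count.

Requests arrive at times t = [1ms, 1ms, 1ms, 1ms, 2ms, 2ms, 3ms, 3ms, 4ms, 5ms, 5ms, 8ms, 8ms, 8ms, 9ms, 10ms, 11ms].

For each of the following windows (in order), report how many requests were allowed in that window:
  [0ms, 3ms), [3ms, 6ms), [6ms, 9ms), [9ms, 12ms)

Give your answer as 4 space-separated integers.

Processing requests:
  req#1 t=1ms (window 0): ALLOW
  req#2 t=1ms (window 0): ALLOW
  req#3 t=1ms (window 0): ALLOW
  req#4 t=1ms (window 0): ALLOW
  req#5 t=2ms (window 0): DENY
  req#6 t=2ms (window 0): DENY
  req#7 t=3ms (window 1): ALLOW
  req#8 t=3ms (window 1): ALLOW
  req#9 t=4ms (window 1): ALLOW
  req#10 t=5ms (window 1): ALLOW
  req#11 t=5ms (window 1): DENY
  req#12 t=8ms (window 2): ALLOW
  req#13 t=8ms (window 2): ALLOW
  req#14 t=8ms (window 2): ALLOW
  req#15 t=9ms (window 3): ALLOW
  req#16 t=10ms (window 3): ALLOW
  req#17 t=11ms (window 3): ALLOW

Allowed counts by window: 4 4 3 3

Answer: 4 4 3 3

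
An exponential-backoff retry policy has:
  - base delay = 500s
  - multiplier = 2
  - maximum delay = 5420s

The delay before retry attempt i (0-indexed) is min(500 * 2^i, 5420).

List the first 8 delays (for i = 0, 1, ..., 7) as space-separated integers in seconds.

Computing each delay:
  i=0: min(500*2^0, 5420) = 500
  i=1: min(500*2^1, 5420) = 1000
  i=2: min(500*2^2, 5420) = 2000
  i=3: min(500*2^3, 5420) = 4000
  i=4: min(500*2^4, 5420) = 5420
  i=5: min(500*2^5, 5420) = 5420
  i=6: min(500*2^6, 5420) = 5420
  i=7: min(500*2^7, 5420) = 5420

Answer: 500 1000 2000 4000 5420 5420 5420 5420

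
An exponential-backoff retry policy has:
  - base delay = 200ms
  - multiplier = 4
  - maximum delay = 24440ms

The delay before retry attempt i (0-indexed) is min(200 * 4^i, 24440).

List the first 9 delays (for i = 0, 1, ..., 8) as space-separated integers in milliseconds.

Answer: 200 800 3200 12800 24440 24440 24440 24440 24440

Derivation:
Computing each delay:
  i=0: min(200*4^0, 24440) = 200
  i=1: min(200*4^1, 24440) = 800
  i=2: min(200*4^2, 24440) = 3200
  i=3: min(200*4^3, 24440) = 12800
  i=4: min(200*4^4, 24440) = 24440
  i=5: min(200*4^5, 24440) = 24440
  i=6: min(200*4^6, 24440) = 24440
  i=7: min(200*4^7, 24440) = 24440
  i=8: min(200*4^8, 24440) = 24440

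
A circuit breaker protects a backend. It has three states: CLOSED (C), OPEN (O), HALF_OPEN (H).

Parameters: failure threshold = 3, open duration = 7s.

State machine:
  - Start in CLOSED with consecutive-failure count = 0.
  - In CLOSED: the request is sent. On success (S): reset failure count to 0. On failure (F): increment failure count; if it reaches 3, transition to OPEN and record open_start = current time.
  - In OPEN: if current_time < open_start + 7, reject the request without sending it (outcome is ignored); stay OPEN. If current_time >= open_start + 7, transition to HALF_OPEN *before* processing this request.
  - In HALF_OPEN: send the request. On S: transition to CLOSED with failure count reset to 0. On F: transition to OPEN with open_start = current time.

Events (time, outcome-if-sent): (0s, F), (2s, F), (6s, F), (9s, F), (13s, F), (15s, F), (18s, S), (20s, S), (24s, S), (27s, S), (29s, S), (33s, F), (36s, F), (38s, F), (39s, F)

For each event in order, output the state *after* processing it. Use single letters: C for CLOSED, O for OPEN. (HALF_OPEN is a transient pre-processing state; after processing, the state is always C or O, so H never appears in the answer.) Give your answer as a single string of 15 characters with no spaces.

State after each event:
  event#1 t=0s outcome=F: state=CLOSED
  event#2 t=2s outcome=F: state=CLOSED
  event#3 t=6s outcome=F: state=OPEN
  event#4 t=9s outcome=F: state=OPEN
  event#5 t=13s outcome=F: state=OPEN
  event#6 t=15s outcome=F: state=OPEN
  event#7 t=18s outcome=S: state=OPEN
  event#8 t=20s outcome=S: state=CLOSED
  event#9 t=24s outcome=S: state=CLOSED
  event#10 t=27s outcome=S: state=CLOSED
  event#11 t=29s outcome=S: state=CLOSED
  event#12 t=33s outcome=F: state=CLOSED
  event#13 t=36s outcome=F: state=CLOSED
  event#14 t=38s outcome=F: state=OPEN
  event#15 t=39s outcome=F: state=OPEN

Answer: CCOOOOOCCCCCCOO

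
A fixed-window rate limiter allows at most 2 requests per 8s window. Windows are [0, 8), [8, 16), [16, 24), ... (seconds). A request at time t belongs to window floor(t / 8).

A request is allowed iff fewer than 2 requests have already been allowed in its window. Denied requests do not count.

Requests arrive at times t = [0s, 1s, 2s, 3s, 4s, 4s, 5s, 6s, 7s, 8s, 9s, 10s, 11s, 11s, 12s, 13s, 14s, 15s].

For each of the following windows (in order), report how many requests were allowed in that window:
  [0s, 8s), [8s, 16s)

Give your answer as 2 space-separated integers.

Processing requests:
  req#1 t=0s (window 0): ALLOW
  req#2 t=1s (window 0): ALLOW
  req#3 t=2s (window 0): DENY
  req#4 t=3s (window 0): DENY
  req#5 t=4s (window 0): DENY
  req#6 t=4s (window 0): DENY
  req#7 t=5s (window 0): DENY
  req#8 t=6s (window 0): DENY
  req#9 t=7s (window 0): DENY
  req#10 t=8s (window 1): ALLOW
  req#11 t=9s (window 1): ALLOW
  req#12 t=10s (window 1): DENY
  req#13 t=11s (window 1): DENY
  req#14 t=11s (window 1): DENY
  req#15 t=12s (window 1): DENY
  req#16 t=13s (window 1): DENY
  req#17 t=14s (window 1): DENY
  req#18 t=15s (window 1): DENY

Allowed counts by window: 2 2

Answer: 2 2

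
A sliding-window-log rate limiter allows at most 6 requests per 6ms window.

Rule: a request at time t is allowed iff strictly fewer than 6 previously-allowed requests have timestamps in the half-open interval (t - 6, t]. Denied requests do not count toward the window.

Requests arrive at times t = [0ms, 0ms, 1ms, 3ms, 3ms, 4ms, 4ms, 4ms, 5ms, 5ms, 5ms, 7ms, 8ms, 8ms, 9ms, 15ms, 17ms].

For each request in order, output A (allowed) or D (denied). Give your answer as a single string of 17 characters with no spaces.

Answer: AAAAAADDDDDAAAAAA

Derivation:
Tracking allowed requests in the window:
  req#1 t=0ms: ALLOW
  req#2 t=0ms: ALLOW
  req#3 t=1ms: ALLOW
  req#4 t=3ms: ALLOW
  req#5 t=3ms: ALLOW
  req#6 t=4ms: ALLOW
  req#7 t=4ms: DENY
  req#8 t=4ms: DENY
  req#9 t=5ms: DENY
  req#10 t=5ms: DENY
  req#11 t=5ms: DENY
  req#12 t=7ms: ALLOW
  req#13 t=8ms: ALLOW
  req#14 t=8ms: ALLOW
  req#15 t=9ms: ALLOW
  req#16 t=15ms: ALLOW
  req#17 t=17ms: ALLOW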